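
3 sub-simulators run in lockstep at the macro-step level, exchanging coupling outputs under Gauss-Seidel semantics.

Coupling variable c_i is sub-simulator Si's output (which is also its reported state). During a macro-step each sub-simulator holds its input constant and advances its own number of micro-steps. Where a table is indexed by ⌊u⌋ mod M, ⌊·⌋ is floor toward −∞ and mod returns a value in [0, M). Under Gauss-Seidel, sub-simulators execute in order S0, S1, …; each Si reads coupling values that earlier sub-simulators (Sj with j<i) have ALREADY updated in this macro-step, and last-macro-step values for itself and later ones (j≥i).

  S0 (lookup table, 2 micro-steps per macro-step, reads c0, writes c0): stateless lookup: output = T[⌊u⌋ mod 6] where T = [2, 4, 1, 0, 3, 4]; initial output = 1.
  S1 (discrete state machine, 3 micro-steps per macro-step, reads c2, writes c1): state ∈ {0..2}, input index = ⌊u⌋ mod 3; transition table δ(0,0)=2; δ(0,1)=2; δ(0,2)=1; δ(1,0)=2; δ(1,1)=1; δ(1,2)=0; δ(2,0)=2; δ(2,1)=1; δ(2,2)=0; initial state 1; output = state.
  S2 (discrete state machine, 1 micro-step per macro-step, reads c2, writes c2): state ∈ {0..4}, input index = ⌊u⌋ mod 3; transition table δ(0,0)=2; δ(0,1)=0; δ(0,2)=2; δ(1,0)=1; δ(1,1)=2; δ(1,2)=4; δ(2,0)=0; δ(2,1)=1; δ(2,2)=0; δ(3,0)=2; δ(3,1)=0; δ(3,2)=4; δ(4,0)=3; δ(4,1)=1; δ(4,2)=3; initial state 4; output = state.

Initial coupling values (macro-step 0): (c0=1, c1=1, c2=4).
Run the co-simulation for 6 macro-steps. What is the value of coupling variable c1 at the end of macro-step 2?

macro 1: S0 reads c0=1 → after 2×micro: 4; S1 reads c2=4 → after 3×micro: 1; S2 reads c2=4 → after 1×micro: 1 ⇒ (c0=4, c1=1, c2=1)
macro 2: S0 reads c0=4 → after 2×micro: 3; S1 reads c2=1 → after 3×micro: 1; S2 reads c2=1 → after 1×micro: 2 ⇒ (c0=3, c1=1, c2=2)
macro 3: S0 reads c0=3 → after 2×micro: 0; S1 reads c2=2 → after 3×micro: 0; S2 reads c2=2 → after 1×micro: 0 ⇒ (c0=0, c1=0, c2=0)
macro 4: S0 reads c0=0 → after 2×micro: 2; S1 reads c2=0 → after 3×micro: 2; S2 reads c2=0 → after 1×micro: 2 ⇒ (c0=2, c1=2, c2=2)
macro 5: S0 reads c0=2 → after 2×micro: 1; S1 reads c2=2 → after 3×micro: 0; S2 reads c2=2 → after 1×micro: 0 ⇒ (c0=1, c1=0, c2=0)
macro 6: S0 reads c0=1 → after 2×micro: 4; S1 reads c2=0 → after 3×micro: 2; S2 reads c2=0 → after 1×micro: 2 ⇒ (c0=4, c1=2, c2=2)

c1 at macro-step 2 = 1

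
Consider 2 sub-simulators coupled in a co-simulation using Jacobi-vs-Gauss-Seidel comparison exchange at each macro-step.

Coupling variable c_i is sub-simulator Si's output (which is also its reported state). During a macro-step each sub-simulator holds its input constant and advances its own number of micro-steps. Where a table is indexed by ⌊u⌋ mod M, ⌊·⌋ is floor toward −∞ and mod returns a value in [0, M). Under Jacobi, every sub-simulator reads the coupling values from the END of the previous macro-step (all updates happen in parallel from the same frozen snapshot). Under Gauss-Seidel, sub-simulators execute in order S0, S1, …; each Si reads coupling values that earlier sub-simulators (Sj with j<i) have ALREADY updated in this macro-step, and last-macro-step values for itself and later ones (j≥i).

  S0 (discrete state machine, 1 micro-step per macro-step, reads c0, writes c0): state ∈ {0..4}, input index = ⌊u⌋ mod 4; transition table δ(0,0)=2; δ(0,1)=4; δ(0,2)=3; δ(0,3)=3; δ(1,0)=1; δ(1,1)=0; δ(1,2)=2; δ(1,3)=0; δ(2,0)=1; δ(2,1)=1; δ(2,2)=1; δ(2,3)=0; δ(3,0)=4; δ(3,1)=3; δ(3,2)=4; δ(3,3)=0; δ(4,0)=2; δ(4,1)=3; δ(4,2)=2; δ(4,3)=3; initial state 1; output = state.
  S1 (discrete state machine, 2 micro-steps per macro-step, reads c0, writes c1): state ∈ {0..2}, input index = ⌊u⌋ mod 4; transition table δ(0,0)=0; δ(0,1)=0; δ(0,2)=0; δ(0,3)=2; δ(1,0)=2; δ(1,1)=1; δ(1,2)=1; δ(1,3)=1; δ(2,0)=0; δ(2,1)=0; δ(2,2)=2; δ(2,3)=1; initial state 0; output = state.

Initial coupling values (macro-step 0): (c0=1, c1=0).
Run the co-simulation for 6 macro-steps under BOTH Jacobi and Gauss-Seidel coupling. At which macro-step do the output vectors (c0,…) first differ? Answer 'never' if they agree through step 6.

[Jacobi] macro 1: S0 reads c0=1 → after 1×micro: 0; S1 reads c0=1 → after 2×micro: 0 ⇒ (c0=0, c1=0)
[Jacobi] macro 2: S0 reads c0=0 → after 1×micro: 2; S1 reads c0=0 → after 2×micro: 0 ⇒ (c0=2, c1=0)
[Jacobi] macro 3: S0 reads c0=2 → after 1×micro: 1; S1 reads c0=2 → after 2×micro: 0 ⇒ (c0=1, c1=0)
[Jacobi] macro 4: S0 reads c0=1 → after 1×micro: 0; S1 reads c0=1 → after 2×micro: 0 ⇒ (c0=0, c1=0)
[Jacobi] macro 5: S0 reads c0=0 → after 1×micro: 2; S1 reads c0=0 → after 2×micro: 0 ⇒ (c0=2, c1=0)
[Jacobi] macro 6: S0 reads c0=2 → after 1×micro: 1; S1 reads c0=2 → after 2×micro: 0 ⇒ (c0=1, c1=0)
[Gauss-Seidel] macro 1: S0 reads c0=1 → after 1×micro: 0; S1 reads c0=0 → after 2×micro: 0 ⇒ (c0=0, c1=0)
[Gauss-Seidel] macro 2: S0 reads c0=0 → after 1×micro: 2; S1 reads c0=2 → after 2×micro: 0 ⇒ (c0=2, c1=0)
[Gauss-Seidel] macro 3: S0 reads c0=2 → after 1×micro: 1; S1 reads c0=1 → after 2×micro: 0 ⇒ (c0=1, c1=0)
[Gauss-Seidel] macro 4: S0 reads c0=1 → after 1×micro: 0; S1 reads c0=0 → after 2×micro: 0 ⇒ (c0=0, c1=0)
[Gauss-Seidel] macro 5: S0 reads c0=0 → after 1×micro: 2; S1 reads c0=2 → after 2×micro: 0 ⇒ (c0=2, c1=0)
[Gauss-Seidel] macro 6: S0 reads c0=2 → after 1×micro: 1; S1 reads c0=1 → after 2×micro: 0 ⇒ (c0=1, c1=0)

first divergence at macro-step: never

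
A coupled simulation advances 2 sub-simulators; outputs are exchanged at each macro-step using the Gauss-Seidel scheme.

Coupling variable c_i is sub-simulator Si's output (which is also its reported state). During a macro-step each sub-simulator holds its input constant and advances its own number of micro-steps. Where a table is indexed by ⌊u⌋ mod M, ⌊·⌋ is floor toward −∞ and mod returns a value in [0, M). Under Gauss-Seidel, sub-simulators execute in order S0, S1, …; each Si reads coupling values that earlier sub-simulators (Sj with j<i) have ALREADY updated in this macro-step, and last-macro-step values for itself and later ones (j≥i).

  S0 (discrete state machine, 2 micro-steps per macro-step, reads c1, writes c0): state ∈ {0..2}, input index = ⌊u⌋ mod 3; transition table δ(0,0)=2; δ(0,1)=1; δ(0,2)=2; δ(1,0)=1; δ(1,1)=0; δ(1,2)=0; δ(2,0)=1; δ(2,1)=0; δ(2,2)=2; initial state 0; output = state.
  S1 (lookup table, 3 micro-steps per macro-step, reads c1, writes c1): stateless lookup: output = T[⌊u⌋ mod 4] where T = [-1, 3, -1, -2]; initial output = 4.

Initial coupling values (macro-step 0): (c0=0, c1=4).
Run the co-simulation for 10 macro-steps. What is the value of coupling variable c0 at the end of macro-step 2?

macro 1: S0 reads c1=4 → after 2×micro: 0; S1 reads c1=4 → after 3×micro: -1 ⇒ (c0=0, c1=-1)
macro 2: S0 reads c1=-1 → after 2×micro: 2; S1 reads c1=-1 → after 3×micro: -2 ⇒ (c0=2, c1=-2)
macro 3: S0 reads c1=-2 → after 2×micro: 1; S1 reads c1=-2 → after 3×micro: -1 ⇒ (c0=1, c1=-1)
macro 4: S0 reads c1=-1 → after 2×micro: 2; S1 reads c1=-1 → after 3×micro: -2 ⇒ (c0=2, c1=-2)
macro 5: S0 reads c1=-2 → after 2×micro: 1; S1 reads c1=-2 → after 3×micro: -1 ⇒ (c0=1, c1=-1)
macro 6: S0 reads c1=-1 → after 2×micro: 2; S1 reads c1=-1 → after 3×micro: -2 ⇒ (c0=2, c1=-2)
macro 7: S0 reads c1=-2 → after 2×micro: 1; S1 reads c1=-2 → after 3×micro: -1 ⇒ (c0=1, c1=-1)
macro 8: S0 reads c1=-1 → after 2×micro: 2; S1 reads c1=-1 → after 3×micro: -2 ⇒ (c0=2, c1=-2)
macro 9: S0 reads c1=-2 → after 2×micro: 1; S1 reads c1=-2 → after 3×micro: -1 ⇒ (c0=1, c1=-1)
macro 10: S0 reads c1=-1 → after 2×micro: 2; S1 reads c1=-1 → after 3×micro: -2 ⇒ (c0=2, c1=-2)

c0 at macro-step 2 = 2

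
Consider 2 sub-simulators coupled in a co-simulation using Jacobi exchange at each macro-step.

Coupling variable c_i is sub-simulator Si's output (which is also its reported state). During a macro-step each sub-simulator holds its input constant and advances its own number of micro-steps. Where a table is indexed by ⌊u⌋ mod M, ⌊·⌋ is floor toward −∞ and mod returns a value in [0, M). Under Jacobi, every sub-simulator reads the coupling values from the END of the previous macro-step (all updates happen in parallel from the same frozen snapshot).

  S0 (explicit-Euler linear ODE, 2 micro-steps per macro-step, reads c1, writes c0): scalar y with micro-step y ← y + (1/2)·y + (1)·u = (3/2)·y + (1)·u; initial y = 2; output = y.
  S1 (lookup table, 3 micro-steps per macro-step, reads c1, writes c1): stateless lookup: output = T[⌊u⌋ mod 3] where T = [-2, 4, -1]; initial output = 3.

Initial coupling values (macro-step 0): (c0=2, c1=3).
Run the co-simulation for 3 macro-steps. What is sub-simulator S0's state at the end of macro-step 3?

macro 1: S0 reads c1=3 → after 2×micro: 12; S1 reads c1=3 → after 3×micro: -2 ⇒ (c0=12, c1=-2)
macro 2: S0 reads c1=-2 → after 2×micro: 22; S1 reads c1=-2 → after 3×micro: 4 ⇒ (c0=22, c1=4)
macro 3: S0 reads c1=4 → after 2×micro: 119/2; S1 reads c1=4 → after 3×micro: 4 ⇒ (c0=119/2, c1=4)

S0 state at macro-step 3 = 119/2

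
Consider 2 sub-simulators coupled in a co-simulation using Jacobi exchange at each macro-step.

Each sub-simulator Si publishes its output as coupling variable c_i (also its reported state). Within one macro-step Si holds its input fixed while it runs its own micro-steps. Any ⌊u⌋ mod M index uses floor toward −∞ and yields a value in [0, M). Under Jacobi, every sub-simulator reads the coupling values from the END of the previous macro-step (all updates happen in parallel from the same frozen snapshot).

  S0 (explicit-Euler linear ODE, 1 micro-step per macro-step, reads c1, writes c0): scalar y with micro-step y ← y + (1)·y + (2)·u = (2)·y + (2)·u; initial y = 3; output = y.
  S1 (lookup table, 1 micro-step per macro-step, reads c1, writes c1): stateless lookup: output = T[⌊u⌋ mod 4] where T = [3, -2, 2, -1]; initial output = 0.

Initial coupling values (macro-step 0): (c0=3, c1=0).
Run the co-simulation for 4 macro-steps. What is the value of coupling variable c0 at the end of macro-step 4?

macro 1: S0 reads c1=0 → after 1×micro: 6; S1 reads c1=0 → after 1×micro: 3 ⇒ (c0=6, c1=3)
macro 2: S0 reads c1=3 → after 1×micro: 18; S1 reads c1=3 → after 1×micro: -1 ⇒ (c0=18, c1=-1)
macro 3: S0 reads c1=-1 → after 1×micro: 34; S1 reads c1=-1 → after 1×micro: -1 ⇒ (c0=34, c1=-1)
macro 4: S0 reads c1=-1 → after 1×micro: 66; S1 reads c1=-1 → after 1×micro: -1 ⇒ (c0=66, c1=-1)

c0 at macro-step 4 = 66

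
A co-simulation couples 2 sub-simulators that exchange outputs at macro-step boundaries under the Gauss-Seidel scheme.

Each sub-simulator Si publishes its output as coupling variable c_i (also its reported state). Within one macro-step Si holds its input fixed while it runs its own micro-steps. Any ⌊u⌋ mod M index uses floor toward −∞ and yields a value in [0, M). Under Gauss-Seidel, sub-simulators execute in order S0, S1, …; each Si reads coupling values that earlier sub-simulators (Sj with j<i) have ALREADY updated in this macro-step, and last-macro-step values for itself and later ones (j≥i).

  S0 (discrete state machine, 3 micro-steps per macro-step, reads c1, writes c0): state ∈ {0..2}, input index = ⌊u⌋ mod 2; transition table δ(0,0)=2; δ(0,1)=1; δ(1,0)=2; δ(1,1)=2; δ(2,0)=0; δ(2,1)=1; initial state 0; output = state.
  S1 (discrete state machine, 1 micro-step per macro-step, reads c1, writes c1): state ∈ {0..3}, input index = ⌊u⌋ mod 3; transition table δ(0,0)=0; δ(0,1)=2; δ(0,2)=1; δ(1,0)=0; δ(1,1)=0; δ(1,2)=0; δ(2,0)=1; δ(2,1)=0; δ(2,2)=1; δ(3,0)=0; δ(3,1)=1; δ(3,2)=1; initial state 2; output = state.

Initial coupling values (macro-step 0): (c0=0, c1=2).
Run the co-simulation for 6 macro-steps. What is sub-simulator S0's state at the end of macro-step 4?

S0 state at macro-step 4 = 0

macro 1: S0 reads c1=2 → after 3×micro: 2; S1 reads c1=2 → after 1×micro: 1 ⇒ (c0=2, c1=1)
macro 2: S0 reads c1=1 → after 3×micro: 1; S1 reads c1=1 → after 1×micro: 0 ⇒ (c0=1, c1=0)
macro 3: S0 reads c1=0 → after 3×micro: 2; S1 reads c1=0 → after 1×micro: 0 ⇒ (c0=2, c1=0)
macro 4: S0 reads c1=0 → after 3×micro: 0; S1 reads c1=0 → after 1×micro: 0 ⇒ (c0=0, c1=0)
macro 5: S0 reads c1=0 → after 3×micro: 2; S1 reads c1=0 → after 1×micro: 0 ⇒ (c0=2, c1=0)
macro 6: S0 reads c1=0 → after 3×micro: 0; S1 reads c1=0 → after 1×micro: 0 ⇒ (c0=0, c1=0)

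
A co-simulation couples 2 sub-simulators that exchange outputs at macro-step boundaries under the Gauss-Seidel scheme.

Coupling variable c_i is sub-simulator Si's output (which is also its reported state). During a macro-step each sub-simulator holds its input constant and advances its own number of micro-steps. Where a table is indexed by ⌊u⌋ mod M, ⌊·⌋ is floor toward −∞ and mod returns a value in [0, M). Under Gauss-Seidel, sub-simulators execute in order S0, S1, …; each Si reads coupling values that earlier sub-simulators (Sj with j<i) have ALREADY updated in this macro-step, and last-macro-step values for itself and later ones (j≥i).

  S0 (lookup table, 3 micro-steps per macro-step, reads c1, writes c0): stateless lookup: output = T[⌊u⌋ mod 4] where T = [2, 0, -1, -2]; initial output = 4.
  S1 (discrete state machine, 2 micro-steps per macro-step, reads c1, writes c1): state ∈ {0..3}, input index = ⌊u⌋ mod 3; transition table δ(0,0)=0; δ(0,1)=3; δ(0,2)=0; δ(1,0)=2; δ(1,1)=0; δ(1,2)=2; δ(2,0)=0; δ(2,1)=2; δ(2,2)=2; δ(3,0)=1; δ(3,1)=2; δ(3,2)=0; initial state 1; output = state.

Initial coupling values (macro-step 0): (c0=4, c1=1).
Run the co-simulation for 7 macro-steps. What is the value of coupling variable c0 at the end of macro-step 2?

macro 1: S0 reads c1=1 → after 3×micro: 0; S1 reads c1=1 → after 2×micro: 3 ⇒ (c0=0, c1=3)
macro 2: S0 reads c1=3 → after 3×micro: -2; S1 reads c1=3 → after 2×micro: 2 ⇒ (c0=-2, c1=2)
macro 3: S0 reads c1=2 → after 3×micro: -1; S1 reads c1=2 → after 2×micro: 2 ⇒ (c0=-1, c1=2)
macro 4: S0 reads c1=2 → after 3×micro: -1; S1 reads c1=2 → after 2×micro: 2 ⇒ (c0=-1, c1=2)
macro 5: S0 reads c1=2 → after 3×micro: -1; S1 reads c1=2 → after 2×micro: 2 ⇒ (c0=-1, c1=2)
macro 6: S0 reads c1=2 → after 3×micro: -1; S1 reads c1=2 → after 2×micro: 2 ⇒ (c0=-1, c1=2)
macro 7: S0 reads c1=2 → after 3×micro: -1; S1 reads c1=2 → after 2×micro: 2 ⇒ (c0=-1, c1=2)

c0 at macro-step 2 = -2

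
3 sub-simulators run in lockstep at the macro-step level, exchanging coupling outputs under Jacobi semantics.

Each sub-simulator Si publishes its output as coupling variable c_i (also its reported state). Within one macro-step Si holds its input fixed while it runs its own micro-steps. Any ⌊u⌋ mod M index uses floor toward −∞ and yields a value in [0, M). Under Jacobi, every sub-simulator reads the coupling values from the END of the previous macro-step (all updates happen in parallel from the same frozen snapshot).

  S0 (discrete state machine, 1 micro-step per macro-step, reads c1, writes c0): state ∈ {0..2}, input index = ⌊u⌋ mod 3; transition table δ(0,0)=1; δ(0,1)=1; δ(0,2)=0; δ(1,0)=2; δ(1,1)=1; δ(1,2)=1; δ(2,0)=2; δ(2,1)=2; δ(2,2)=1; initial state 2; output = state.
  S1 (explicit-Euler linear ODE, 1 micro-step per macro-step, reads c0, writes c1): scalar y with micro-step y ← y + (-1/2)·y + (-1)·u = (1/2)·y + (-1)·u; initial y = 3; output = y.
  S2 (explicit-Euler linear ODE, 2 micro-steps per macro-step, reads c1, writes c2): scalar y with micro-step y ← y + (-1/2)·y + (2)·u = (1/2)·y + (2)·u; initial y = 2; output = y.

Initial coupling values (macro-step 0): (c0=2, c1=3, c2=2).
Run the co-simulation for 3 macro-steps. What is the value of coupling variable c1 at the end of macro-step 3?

c1 at macro-step 3 = -17/8

macro 1: S0 reads c1=3 → after 1×micro: 2; S1 reads c0=2 → after 1×micro: -1/2; S2 reads c1=3 → after 2×micro: 19/2 ⇒ (c0=2, c1=-1/2, c2=19/2)
macro 2: S0 reads c1=-1/2 → after 1×micro: 1; S1 reads c0=2 → after 1×micro: -9/4; S2 reads c1=-1/2 → after 2×micro: 7/8 ⇒ (c0=1, c1=-9/4, c2=7/8)
macro 3: S0 reads c1=-9/4 → after 1×micro: 2; S1 reads c0=1 → after 1×micro: -17/8; S2 reads c1=-9/4 → after 2×micro: -209/32 ⇒ (c0=2, c1=-17/8, c2=-209/32)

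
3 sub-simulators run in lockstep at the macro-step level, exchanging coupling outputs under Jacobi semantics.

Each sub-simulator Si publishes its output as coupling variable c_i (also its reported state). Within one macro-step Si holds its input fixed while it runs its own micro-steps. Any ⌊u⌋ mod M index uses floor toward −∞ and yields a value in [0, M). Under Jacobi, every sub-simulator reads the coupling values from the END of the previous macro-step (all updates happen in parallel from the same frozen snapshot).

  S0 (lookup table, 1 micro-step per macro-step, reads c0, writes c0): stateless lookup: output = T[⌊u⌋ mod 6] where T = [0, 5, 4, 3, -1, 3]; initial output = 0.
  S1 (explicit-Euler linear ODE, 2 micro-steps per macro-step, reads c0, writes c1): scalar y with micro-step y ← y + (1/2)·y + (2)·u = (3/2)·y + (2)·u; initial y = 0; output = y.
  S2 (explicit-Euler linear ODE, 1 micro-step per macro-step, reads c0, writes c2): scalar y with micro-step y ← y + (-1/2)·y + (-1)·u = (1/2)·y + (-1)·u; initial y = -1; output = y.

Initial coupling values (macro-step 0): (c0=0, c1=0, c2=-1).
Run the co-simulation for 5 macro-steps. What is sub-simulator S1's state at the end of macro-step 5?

S1 state at macro-step 5 = 0

macro 1: S0 reads c0=0 → after 1×micro: 0; S1 reads c0=0 → after 2×micro: 0; S2 reads c0=0 → after 1×micro: -1/2 ⇒ (c0=0, c1=0, c2=-1/2)
macro 2: S0 reads c0=0 → after 1×micro: 0; S1 reads c0=0 → after 2×micro: 0; S2 reads c0=0 → after 1×micro: -1/4 ⇒ (c0=0, c1=0, c2=-1/4)
macro 3: S0 reads c0=0 → after 1×micro: 0; S1 reads c0=0 → after 2×micro: 0; S2 reads c0=0 → after 1×micro: -1/8 ⇒ (c0=0, c1=0, c2=-1/8)
macro 4: S0 reads c0=0 → after 1×micro: 0; S1 reads c0=0 → after 2×micro: 0; S2 reads c0=0 → after 1×micro: -1/16 ⇒ (c0=0, c1=0, c2=-1/16)
macro 5: S0 reads c0=0 → after 1×micro: 0; S1 reads c0=0 → after 2×micro: 0; S2 reads c0=0 → after 1×micro: -1/32 ⇒ (c0=0, c1=0, c2=-1/32)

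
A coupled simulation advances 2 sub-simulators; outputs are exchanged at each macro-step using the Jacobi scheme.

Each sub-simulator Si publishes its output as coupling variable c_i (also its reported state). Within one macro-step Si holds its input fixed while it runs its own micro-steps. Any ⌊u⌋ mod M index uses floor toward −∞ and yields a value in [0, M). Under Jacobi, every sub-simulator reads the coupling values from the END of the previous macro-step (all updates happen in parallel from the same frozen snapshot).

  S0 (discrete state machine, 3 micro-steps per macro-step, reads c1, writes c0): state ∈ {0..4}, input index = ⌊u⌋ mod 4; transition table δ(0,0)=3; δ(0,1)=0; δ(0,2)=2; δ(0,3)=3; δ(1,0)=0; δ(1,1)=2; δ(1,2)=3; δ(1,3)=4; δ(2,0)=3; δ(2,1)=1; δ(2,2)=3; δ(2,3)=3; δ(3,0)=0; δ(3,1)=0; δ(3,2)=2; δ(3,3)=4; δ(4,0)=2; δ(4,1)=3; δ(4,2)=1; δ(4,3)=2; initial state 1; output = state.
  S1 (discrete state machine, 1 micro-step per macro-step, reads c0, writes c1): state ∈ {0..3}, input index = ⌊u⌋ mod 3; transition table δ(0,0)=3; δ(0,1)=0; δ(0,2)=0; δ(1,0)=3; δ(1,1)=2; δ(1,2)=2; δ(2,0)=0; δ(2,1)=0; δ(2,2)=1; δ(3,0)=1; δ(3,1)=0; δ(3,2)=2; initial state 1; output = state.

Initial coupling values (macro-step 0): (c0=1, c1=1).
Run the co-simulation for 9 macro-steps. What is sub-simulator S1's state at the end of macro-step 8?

macro 1: S0 reads c1=1 → after 3×micro: 2; S1 reads c0=1 → after 1×micro: 2 ⇒ (c0=2, c1=2)
macro 2: S0 reads c1=2 → after 3×micro: 3; S1 reads c0=2 → after 1×micro: 1 ⇒ (c0=3, c1=1)
macro 3: S0 reads c1=1 → after 3×micro: 0; S1 reads c0=3 → after 1×micro: 3 ⇒ (c0=0, c1=3)
macro 4: S0 reads c1=3 → after 3×micro: 2; S1 reads c0=0 → after 1×micro: 1 ⇒ (c0=2, c1=1)
macro 5: S0 reads c1=1 → after 3×micro: 1; S1 reads c0=2 → after 1×micro: 2 ⇒ (c0=1, c1=2)
macro 6: S0 reads c1=2 → after 3×micro: 3; S1 reads c0=1 → after 1×micro: 0 ⇒ (c0=3, c1=0)
macro 7: S0 reads c1=0 → after 3×micro: 0; S1 reads c0=3 → after 1×micro: 3 ⇒ (c0=0, c1=3)
macro 8: S0 reads c1=3 → after 3×micro: 2; S1 reads c0=0 → after 1×micro: 1 ⇒ (c0=2, c1=1)
macro 9: S0 reads c1=1 → after 3×micro: 1; S1 reads c0=2 → after 1×micro: 2 ⇒ (c0=1, c1=2)

S1 state at macro-step 8 = 1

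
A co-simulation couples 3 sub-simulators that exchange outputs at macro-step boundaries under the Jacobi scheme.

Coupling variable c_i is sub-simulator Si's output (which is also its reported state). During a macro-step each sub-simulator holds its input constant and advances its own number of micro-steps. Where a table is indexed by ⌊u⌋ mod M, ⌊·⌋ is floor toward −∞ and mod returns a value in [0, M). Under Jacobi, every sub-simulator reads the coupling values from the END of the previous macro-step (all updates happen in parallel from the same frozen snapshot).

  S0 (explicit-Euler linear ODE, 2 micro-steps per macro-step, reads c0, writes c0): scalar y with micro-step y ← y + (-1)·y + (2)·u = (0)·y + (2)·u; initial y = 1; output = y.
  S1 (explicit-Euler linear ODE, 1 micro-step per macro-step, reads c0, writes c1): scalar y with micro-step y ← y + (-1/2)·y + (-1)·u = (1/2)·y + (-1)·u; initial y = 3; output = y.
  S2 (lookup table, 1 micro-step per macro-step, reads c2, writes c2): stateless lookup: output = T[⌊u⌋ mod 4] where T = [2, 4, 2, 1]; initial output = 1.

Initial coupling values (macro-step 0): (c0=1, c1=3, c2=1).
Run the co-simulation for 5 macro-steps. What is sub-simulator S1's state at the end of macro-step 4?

S1 state at macro-step 4 = -167/16

macro 1: S0 reads c0=1 → after 2×micro: 2; S1 reads c0=1 → after 1×micro: 1/2; S2 reads c2=1 → after 1×micro: 4 ⇒ (c0=2, c1=1/2, c2=4)
macro 2: S0 reads c0=2 → after 2×micro: 4; S1 reads c0=2 → after 1×micro: -7/4; S2 reads c2=4 → after 1×micro: 2 ⇒ (c0=4, c1=-7/4, c2=2)
macro 3: S0 reads c0=4 → after 2×micro: 8; S1 reads c0=4 → after 1×micro: -39/8; S2 reads c2=2 → after 1×micro: 2 ⇒ (c0=8, c1=-39/8, c2=2)
macro 4: S0 reads c0=8 → after 2×micro: 16; S1 reads c0=8 → after 1×micro: -167/16; S2 reads c2=2 → after 1×micro: 2 ⇒ (c0=16, c1=-167/16, c2=2)
macro 5: S0 reads c0=16 → after 2×micro: 32; S1 reads c0=16 → after 1×micro: -679/32; S2 reads c2=2 → after 1×micro: 2 ⇒ (c0=32, c1=-679/32, c2=2)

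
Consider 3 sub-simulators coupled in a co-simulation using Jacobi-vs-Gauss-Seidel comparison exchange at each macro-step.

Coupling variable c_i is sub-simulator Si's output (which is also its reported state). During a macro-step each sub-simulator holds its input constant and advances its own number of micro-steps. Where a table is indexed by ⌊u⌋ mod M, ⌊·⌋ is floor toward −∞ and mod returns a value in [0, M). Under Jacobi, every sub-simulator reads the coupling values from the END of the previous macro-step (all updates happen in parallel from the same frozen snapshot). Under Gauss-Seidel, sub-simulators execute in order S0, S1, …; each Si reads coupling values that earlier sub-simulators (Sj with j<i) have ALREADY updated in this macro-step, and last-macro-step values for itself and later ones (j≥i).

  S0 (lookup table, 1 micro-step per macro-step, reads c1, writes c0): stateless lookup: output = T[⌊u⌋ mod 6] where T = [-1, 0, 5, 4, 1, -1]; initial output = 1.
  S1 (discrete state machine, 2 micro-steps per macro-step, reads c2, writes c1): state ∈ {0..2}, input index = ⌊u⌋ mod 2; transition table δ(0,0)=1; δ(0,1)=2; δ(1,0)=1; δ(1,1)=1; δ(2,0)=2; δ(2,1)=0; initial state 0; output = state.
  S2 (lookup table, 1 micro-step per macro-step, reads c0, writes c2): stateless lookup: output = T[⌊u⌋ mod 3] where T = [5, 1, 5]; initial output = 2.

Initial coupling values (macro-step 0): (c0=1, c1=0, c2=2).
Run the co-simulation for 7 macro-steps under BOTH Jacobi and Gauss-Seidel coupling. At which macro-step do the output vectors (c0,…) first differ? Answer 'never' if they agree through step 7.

[Jacobi] macro 1: S0 reads c1=0 → after 1×micro: -1; S1 reads c2=2 → after 2×micro: 1; S2 reads c0=1 → after 1×micro: 1 ⇒ (c0=-1, c1=1, c2=1)
[Jacobi] macro 2: S0 reads c1=1 → after 1×micro: 0; S1 reads c2=1 → after 2×micro: 1; S2 reads c0=-1 → after 1×micro: 5 ⇒ (c0=0, c1=1, c2=5)
[Jacobi] macro 3: S0 reads c1=1 → after 1×micro: 0; S1 reads c2=5 → after 2×micro: 1; S2 reads c0=0 → after 1×micro: 5 ⇒ (c0=0, c1=1, c2=5)
[Jacobi] macro 4: S0 reads c1=1 → after 1×micro: 0; S1 reads c2=5 → after 2×micro: 1; S2 reads c0=0 → after 1×micro: 5 ⇒ (c0=0, c1=1, c2=5)
[Jacobi] macro 5: S0 reads c1=1 → after 1×micro: 0; S1 reads c2=5 → after 2×micro: 1; S2 reads c0=0 → after 1×micro: 5 ⇒ (c0=0, c1=1, c2=5)
[Jacobi] macro 6: S0 reads c1=1 → after 1×micro: 0; S1 reads c2=5 → after 2×micro: 1; S2 reads c0=0 → after 1×micro: 5 ⇒ (c0=0, c1=1, c2=5)
[Jacobi] macro 7: S0 reads c1=1 → after 1×micro: 0; S1 reads c2=5 → after 2×micro: 1; S2 reads c0=0 → after 1×micro: 5 ⇒ (c0=0, c1=1, c2=5)
[Gauss-Seidel] macro 1: S0 reads c1=0 → after 1×micro: -1; S1 reads c2=2 → after 2×micro: 1; S2 reads c0=-1 → after 1×micro: 5 ⇒ (c0=-1, c1=1, c2=5)
[Gauss-Seidel] macro 2: S0 reads c1=1 → after 1×micro: 0; S1 reads c2=5 → after 2×micro: 1; S2 reads c0=0 → after 1×micro: 5 ⇒ (c0=0, c1=1, c2=5)
[Gauss-Seidel] macro 3: S0 reads c1=1 → after 1×micro: 0; S1 reads c2=5 → after 2×micro: 1; S2 reads c0=0 → after 1×micro: 5 ⇒ (c0=0, c1=1, c2=5)
[Gauss-Seidel] macro 4: S0 reads c1=1 → after 1×micro: 0; S1 reads c2=5 → after 2×micro: 1; S2 reads c0=0 → after 1×micro: 5 ⇒ (c0=0, c1=1, c2=5)
[Gauss-Seidel] macro 5: S0 reads c1=1 → after 1×micro: 0; S1 reads c2=5 → after 2×micro: 1; S2 reads c0=0 → after 1×micro: 5 ⇒ (c0=0, c1=1, c2=5)
[Gauss-Seidel] macro 6: S0 reads c1=1 → after 1×micro: 0; S1 reads c2=5 → after 2×micro: 1; S2 reads c0=0 → after 1×micro: 5 ⇒ (c0=0, c1=1, c2=5)
[Gauss-Seidel] macro 7: S0 reads c1=1 → after 1×micro: 0; S1 reads c2=5 → after 2×micro: 1; S2 reads c0=0 → after 1×micro: 5 ⇒ (c0=0, c1=1, c2=5)

first divergence at macro-step: 1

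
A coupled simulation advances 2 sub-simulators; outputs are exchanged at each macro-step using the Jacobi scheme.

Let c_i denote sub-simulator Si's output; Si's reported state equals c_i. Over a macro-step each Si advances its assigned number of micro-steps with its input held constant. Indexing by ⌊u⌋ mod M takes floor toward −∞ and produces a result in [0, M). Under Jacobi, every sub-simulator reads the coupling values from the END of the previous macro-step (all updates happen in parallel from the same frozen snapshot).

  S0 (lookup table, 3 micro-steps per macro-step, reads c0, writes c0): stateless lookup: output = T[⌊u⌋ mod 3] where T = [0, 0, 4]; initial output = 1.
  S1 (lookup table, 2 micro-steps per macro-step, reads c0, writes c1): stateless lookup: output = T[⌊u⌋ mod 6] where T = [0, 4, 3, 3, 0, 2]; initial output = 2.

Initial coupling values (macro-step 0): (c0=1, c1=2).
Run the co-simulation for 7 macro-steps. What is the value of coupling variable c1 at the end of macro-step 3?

macro 1: S0 reads c0=1 → after 3×micro: 0; S1 reads c0=1 → after 2×micro: 4 ⇒ (c0=0, c1=4)
macro 2: S0 reads c0=0 → after 3×micro: 0; S1 reads c0=0 → after 2×micro: 0 ⇒ (c0=0, c1=0)
macro 3: S0 reads c0=0 → after 3×micro: 0; S1 reads c0=0 → after 2×micro: 0 ⇒ (c0=0, c1=0)
macro 4: S0 reads c0=0 → after 3×micro: 0; S1 reads c0=0 → after 2×micro: 0 ⇒ (c0=0, c1=0)
macro 5: S0 reads c0=0 → after 3×micro: 0; S1 reads c0=0 → after 2×micro: 0 ⇒ (c0=0, c1=0)
macro 6: S0 reads c0=0 → after 3×micro: 0; S1 reads c0=0 → after 2×micro: 0 ⇒ (c0=0, c1=0)
macro 7: S0 reads c0=0 → after 3×micro: 0; S1 reads c0=0 → after 2×micro: 0 ⇒ (c0=0, c1=0)

c1 at macro-step 3 = 0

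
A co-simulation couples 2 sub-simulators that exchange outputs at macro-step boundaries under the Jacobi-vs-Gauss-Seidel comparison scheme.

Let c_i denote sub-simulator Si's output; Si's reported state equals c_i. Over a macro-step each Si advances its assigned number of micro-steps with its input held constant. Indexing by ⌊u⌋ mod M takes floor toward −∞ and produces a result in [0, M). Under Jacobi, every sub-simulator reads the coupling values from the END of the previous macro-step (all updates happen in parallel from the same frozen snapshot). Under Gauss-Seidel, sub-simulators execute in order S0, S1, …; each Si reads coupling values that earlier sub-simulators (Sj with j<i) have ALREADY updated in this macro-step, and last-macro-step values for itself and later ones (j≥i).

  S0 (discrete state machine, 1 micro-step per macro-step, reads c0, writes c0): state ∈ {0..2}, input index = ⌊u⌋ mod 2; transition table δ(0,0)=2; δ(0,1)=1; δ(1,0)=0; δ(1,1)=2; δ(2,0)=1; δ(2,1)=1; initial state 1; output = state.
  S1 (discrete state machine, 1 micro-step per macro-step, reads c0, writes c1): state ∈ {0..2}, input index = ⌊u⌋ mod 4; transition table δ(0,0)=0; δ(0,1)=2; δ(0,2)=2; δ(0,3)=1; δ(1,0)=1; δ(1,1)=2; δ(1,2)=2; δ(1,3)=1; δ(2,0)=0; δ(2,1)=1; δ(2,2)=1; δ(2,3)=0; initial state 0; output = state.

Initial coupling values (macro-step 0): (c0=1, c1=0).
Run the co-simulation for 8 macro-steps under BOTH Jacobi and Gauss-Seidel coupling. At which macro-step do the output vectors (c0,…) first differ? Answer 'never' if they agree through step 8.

[Jacobi] macro 1: S0 reads c0=1 → after 1×micro: 2; S1 reads c0=1 → after 1×micro: 2 ⇒ (c0=2, c1=2)
[Jacobi] macro 2: S0 reads c0=2 → after 1×micro: 1; S1 reads c0=2 → after 1×micro: 1 ⇒ (c0=1, c1=1)
[Jacobi] macro 3: S0 reads c0=1 → after 1×micro: 2; S1 reads c0=1 → after 1×micro: 2 ⇒ (c0=2, c1=2)
[Jacobi] macro 4: S0 reads c0=2 → after 1×micro: 1; S1 reads c0=2 → after 1×micro: 1 ⇒ (c0=1, c1=1)
[Jacobi] macro 5: S0 reads c0=1 → after 1×micro: 2; S1 reads c0=1 → after 1×micro: 2 ⇒ (c0=2, c1=2)
[Jacobi] macro 6: S0 reads c0=2 → after 1×micro: 1; S1 reads c0=2 → after 1×micro: 1 ⇒ (c0=1, c1=1)
[Jacobi] macro 7: S0 reads c0=1 → after 1×micro: 2; S1 reads c0=1 → after 1×micro: 2 ⇒ (c0=2, c1=2)
[Jacobi] macro 8: S0 reads c0=2 → after 1×micro: 1; S1 reads c0=2 → after 1×micro: 1 ⇒ (c0=1, c1=1)
[Gauss-Seidel] macro 1: S0 reads c0=1 → after 1×micro: 2; S1 reads c0=2 → after 1×micro: 2 ⇒ (c0=2, c1=2)
[Gauss-Seidel] macro 2: S0 reads c0=2 → after 1×micro: 1; S1 reads c0=1 → after 1×micro: 1 ⇒ (c0=1, c1=1)
[Gauss-Seidel] macro 3: S0 reads c0=1 → after 1×micro: 2; S1 reads c0=2 → after 1×micro: 2 ⇒ (c0=2, c1=2)
[Gauss-Seidel] macro 4: S0 reads c0=2 → after 1×micro: 1; S1 reads c0=1 → after 1×micro: 1 ⇒ (c0=1, c1=1)
[Gauss-Seidel] macro 5: S0 reads c0=1 → after 1×micro: 2; S1 reads c0=2 → after 1×micro: 2 ⇒ (c0=2, c1=2)
[Gauss-Seidel] macro 6: S0 reads c0=2 → after 1×micro: 1; S1 reads c0=1 → after 1×micro: 1 ⇒ (c0=1, c1=1)
[Gauss-Seidel] macro 7: S0 reads c0=1 → after 1×micro: 2; S1 reads c0=2 → after 1×micro: 2 ⇒ (c0=2, c1=2)
[Gauss-Seidel] macro 8: S0 reads c0=2 → after 1×micro: 1; S1 reads c0=1 → after 1×micro: 1 ⇒ (c0=1, c1=1)

first divergence at macro-step: never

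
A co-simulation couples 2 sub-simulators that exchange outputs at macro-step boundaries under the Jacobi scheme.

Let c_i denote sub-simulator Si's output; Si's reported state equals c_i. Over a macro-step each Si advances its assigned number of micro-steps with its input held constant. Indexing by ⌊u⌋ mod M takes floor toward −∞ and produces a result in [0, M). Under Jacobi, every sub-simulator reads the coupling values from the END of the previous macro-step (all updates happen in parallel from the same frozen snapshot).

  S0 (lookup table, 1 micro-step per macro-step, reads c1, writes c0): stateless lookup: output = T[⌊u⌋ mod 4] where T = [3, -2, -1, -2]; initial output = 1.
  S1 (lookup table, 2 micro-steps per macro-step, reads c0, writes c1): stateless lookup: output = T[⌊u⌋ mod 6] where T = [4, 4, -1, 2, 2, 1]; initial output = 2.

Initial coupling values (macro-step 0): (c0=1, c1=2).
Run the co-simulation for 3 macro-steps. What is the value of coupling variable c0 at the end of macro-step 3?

macro 1: S0 reads c1=2 → after 1×micro: -1; S1 reads c0=1 → after 2×micro: 4 ⇒ (c0=-1, c1=4)
macro 2: S0 reads c1=4 → after 1×micro: 3; S1 reads c0=-1 → after 2×micro: 1 ⇒ (c0=3, c1=1)
macro 3: S0 reads c1=1 → after 1×micro: -2; S1 reads c0=3 → after 2×micro: 2 ⇒ (c0=-2, c1=2)

c0 at macro-step 3 = -2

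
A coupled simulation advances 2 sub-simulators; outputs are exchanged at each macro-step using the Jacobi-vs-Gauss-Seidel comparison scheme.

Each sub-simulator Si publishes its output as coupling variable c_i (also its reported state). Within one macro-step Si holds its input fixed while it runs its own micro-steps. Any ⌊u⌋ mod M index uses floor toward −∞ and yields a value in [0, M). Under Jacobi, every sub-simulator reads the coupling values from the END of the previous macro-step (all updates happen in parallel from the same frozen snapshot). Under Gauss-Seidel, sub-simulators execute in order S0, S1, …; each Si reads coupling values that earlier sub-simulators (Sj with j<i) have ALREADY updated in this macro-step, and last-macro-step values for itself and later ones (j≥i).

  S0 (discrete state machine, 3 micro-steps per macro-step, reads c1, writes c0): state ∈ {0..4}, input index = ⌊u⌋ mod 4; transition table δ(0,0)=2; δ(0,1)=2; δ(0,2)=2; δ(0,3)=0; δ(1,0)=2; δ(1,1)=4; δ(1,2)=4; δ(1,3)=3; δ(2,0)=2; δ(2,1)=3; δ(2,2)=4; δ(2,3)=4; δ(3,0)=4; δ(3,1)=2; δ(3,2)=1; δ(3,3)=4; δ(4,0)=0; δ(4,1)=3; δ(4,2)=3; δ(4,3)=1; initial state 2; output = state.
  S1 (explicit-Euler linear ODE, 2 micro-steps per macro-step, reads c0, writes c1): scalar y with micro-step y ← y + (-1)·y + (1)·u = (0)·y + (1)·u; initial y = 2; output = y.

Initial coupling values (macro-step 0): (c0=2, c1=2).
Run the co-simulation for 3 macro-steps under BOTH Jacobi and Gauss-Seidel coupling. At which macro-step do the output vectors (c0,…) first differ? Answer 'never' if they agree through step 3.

[Jacobi] macro 1: S0 reads c1=2 → after 3×micro: 1; S1 reads c0=2 → after 2×micro: 2 ⇒ (c0=1, c1=2)
[Jacobi] macro 2: S0 reads c1=2 → after 3×micro: 1; S1 reads c0=1 → after 2×micro: 1 ⇒ (c0=1, c1=1)
[Jacobi] macro 3: S0 reads c1=1 → after 3×micro: 2; S1 reads c0=1 → after 2×micro: 1 ⇒ (c0=2, c1=1)
[Gauss-Seidel] macro 1: S0 reads c1=2 → after 3×micro: 1; S1 reads c0=1 → after 2×micro: 1 ⇒ (c0=1, c1=1)
[Gauss-Seidel] macro 2: S0 reads c1=1 → after 3×micro: 2; S1 reads c0=2 → after 2×micro: 2 ⇒ (c0=2, c1=2)
[Gauss-Seidel] macro 3: S0 reads c1=2 → after 3×micro: 1; S1 reads c0=1 → after 2×micro: 1 ⇒ (c0=1, c1=1)

first divergence at macro-step: 1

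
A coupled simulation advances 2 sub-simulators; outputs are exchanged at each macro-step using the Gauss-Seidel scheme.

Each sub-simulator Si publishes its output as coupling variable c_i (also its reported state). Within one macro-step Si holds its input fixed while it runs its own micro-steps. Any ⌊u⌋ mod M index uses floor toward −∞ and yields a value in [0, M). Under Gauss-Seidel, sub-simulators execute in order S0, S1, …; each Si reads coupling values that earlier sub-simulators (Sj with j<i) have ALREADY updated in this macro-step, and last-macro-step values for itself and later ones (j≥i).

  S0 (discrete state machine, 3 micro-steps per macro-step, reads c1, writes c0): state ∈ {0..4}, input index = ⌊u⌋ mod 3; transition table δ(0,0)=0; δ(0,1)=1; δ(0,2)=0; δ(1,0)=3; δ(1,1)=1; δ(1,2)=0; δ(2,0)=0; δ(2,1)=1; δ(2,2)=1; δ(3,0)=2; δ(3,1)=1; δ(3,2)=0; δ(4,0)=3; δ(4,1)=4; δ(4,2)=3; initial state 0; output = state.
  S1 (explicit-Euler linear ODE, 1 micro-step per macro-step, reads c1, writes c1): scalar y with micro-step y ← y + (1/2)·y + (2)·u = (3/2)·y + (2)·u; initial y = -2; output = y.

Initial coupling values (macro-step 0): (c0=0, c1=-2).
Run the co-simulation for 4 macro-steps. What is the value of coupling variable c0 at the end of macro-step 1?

macro 1: S0 reads c1=-2 → after 3×micro: 1; S1 reads c1=-2 → after 1×micro: -7 ⇒ (c0=1, c1=-7)
macro 2: S0 reads c1=-7 → after 3×micro: 0; S1 reads c1=-7 → after 1×micro: -49/2 ⇒ (c0=0, c1=-49/2)
macro 3: S0 reads c1=-49/2 → after 3×micro: 0; S1 reads c1=-49/2 → after 1×micro: -343/4 ⇒ (c0=0, c1=-343/4)
macro 4: S0 reads c1=-343/4 → after 3×micro: 1; S1 reads c1=-343/4 → after 1×micro: -2401/8 ⇒ (c0=1, c1=-2401/8)

c0 at macro-step 1 = 1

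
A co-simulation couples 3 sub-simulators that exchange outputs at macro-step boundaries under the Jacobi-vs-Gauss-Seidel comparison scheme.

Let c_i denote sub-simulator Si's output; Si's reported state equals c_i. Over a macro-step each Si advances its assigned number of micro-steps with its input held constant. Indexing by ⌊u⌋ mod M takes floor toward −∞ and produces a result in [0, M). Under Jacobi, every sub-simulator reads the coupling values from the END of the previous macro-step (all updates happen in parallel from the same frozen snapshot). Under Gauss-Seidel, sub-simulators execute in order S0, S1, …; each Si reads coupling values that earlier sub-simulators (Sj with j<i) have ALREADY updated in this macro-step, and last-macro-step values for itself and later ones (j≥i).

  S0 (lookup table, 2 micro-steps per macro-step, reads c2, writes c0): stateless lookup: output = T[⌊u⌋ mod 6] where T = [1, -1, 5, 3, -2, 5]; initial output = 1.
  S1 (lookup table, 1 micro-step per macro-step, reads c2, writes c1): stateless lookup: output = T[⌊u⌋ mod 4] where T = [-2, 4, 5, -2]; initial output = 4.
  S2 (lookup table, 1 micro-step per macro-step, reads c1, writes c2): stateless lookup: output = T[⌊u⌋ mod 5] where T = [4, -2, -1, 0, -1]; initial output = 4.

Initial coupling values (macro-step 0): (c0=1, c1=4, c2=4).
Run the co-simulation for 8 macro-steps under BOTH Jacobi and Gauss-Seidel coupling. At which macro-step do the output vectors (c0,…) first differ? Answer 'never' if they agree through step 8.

first divergence at macro-step: 1

[Jacobi] macro 1: S0 reads c2=4 → after 2×micro: -2; S1 reads c2=4 → after 1×micro: -2; S2 reads c1=4 → after 1×micro: -1 ⇒ (c0=-2, c1=-2, c2=-1)
[Jacobi] macro 2: S0 reads c2=-1 → after 2×micro: 5; S1 reads c2=-1 → after 1×micro: -2; S2 reads c1=-2 → after 1×micro: 0 ⇒ (c0=5, c1=-2, c2=0)
[Jacobi] macro 3: S0 reads c2=0 → after 2×micro: 1; S1 reads c2=0 → after 1×micro: -2; S2 reads c1=-2 → after 1×micro: 0 ⇒ (c0=1, c1=-2, c2=0)
[Jacobi] macro 4: S0 reads c2=0 → after 2×micro: 1; S1 reads c2=0 → after 1×micro: -2; S2 reads c1=-2 → after 1×micro: 0 ⇒ (c0=1, c1=-2, c2=0)
[Jacobi] macro 5: S0 reads c2=0 → after 2×micro: 1; S1 reads c2=0 → after 1×micro: -2; S2 reads c1=-2 → after 1×micro: 0 ⇒ (c0=1, c1=-2, c2=0)
[Jacobi] macro 6: S0 reads c2=0 → after 2×micro: 1; S1 reads c2=0 → after 1×micro: -2; S2 reads c1=-2 → after 1×micro: 0 ⇒ (c0=1, c1=-2, c2=0)
[Jacobi] macro 7: S0 reads c2=0 → after 2×micro: 1; S1 reads c2=0 → after 1×micro: -2; S2 reads c1=-2 → after 1×micro: 0 ⇒ (c0=1, c1=-2, c2=0)
[Jacobi] macro 8: S0 reads c2=0 → after 2×micro: 1; S1 reads c2=0 → after 1×micro: -2; S2 reads c1=-2 → after 1×micro: 0 ⇒ (c0=1, c1=-2, c2=0)
[Gauss-Seidel] macro 1: S0 reads c2=4 → after 2×micro: -2; S1 reads c2=4 → after 1×micro: -2; S2 reads c1=-2 → after 1×micro: 0 ⇒ (c0=-2, c1=-2, c2=0)
[Gauss-Seidel] macro 2: S0 reads c2=0 → after 2×micro: 1; S1 reads c2=0 → after 1×micro: -2; S2 reads c1=-2 → after 1×micro: 0 ⇒ (c0=1, c1=-2, c2=0)
[Gauss-Seidel] macro 3: S0 reads c2=0 → after 2×micro: 1; S1 reads c2=0 → after 1×micro: -2; S2 reads c1=-2 → after 1×micro: 0 ⇒ (c0=1, c1=-2, c2=0)
[Gauss-Seidel] macro 4: S0 reads c2=0 → after 2×micro: 1; S1 reads c2=0 → after 1×micro: -2; S2 reads c1=-2 → after 1×micro: 0 ⇒ (c0=1, c1=-2, c2=0)
[Gauss-Seidel] macro 5: S0 reads c2=0 → after 2×micro: 1; S1 reads c2=0 → after 1×micro: -2; S2 reads c1=-2 → after 1×micro: 0 ⇒ (c0=1, c1=-2, c2=0)
[Gauss-Seidel] macro 6: S0 reads c2=0 → after 2×micro: 1; S1 reads c2=0 → after 1×micro: -2; S2 reads c1=-2 → after 1×micro: 0 ⇒ (c0=1, c1=-2, c2=0)
[Gauss-Seidel] macro 7: S0 reads c2=0 → after 2×micro: 1; S1 reads c2=0 → after 1×micro: -2; S2 reads c1=-2 → after 1×micro: 0 ⇒ (c0=1, c1=-2, c2=0)
[Gauss-Seidel] macro 8: S0 reads c2=0 → after 2×micro: 1; S1 reads c2=0 → after 1×micro: -2; S2 reads c1=-2 → after 1×micro: 0 ⇒ (c0=1, c1=-2, c2=0)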